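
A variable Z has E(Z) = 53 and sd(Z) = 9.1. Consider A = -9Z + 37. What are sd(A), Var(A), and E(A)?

A = -9Z + 37 is linear with a = -9, b = 37.
sd(A) = |a|·sd(Z) = |-9|·9.1 = 81.9.
Var(Z) = 9.1² = 82.81.
Var(A) = a²·Var(Z) = (-9)²·82.81 = 6707.61 (the additive constant 37 does not affect variance).
E(A) = a·E(Z) + b = (-9)·53 + 37 = -440.

sd(A) = 81.9, Var(A) = 6707.61, E(A) = -440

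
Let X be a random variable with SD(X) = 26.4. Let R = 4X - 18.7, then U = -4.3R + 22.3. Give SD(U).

SD(R) = |4|·26.4 = 105.6.
SD(U) = |-4.3|·105.6 = 454.08.

SD(U) = 454.08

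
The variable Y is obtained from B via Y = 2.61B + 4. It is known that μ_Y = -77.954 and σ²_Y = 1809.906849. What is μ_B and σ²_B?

From Y = 2.61B + 4: μ_Y = a·μ_B + b, so μ_B = (μ_Y − b)/a = (-77.954 − 4)/2.61 = -31.4.
σ²_Y = a²·σ²_B, so σ²_B = 1809.906849/2.61² = 265.69.

μ_B = -31.4, σ²_B = 265.69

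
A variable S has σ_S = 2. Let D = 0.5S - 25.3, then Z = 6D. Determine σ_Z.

σ_Z = 6

σ_D = |0.5|·2 = 1.
σ_Z = |6|·1 = 6.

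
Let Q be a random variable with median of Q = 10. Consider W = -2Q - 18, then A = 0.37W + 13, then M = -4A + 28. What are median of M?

median of W = (-2)·10 + (-18) = -38.
median of A = 0.37·(-38) + 13 = -1.06.
median of M = (-4)·(-1.06) + 28 = 32.24.

median of M = 32.24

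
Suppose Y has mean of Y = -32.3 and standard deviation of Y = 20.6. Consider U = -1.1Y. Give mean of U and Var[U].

mean of U = 35.53, Var[U] = 513.4756

U = -1.1Y is linear with a = -1.1, b = 0.
mean of U = a·mean of Y + b = (-1.1)·(-32.3) = 35.53.
Var[Y] = 20.6² = 424.36.
Var[U] = a²·Var[Y] = (-1.1)²·424.36 = 513.4756.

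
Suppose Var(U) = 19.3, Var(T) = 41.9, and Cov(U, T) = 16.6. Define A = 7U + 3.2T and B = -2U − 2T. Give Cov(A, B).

Cov(A, B) = -877

By bilinearity, Cov(A, B) = ac·Var(U) + bd·Var(T) + (ad+bc)·Cov(U, T), with a=7, b=3.2, c=-2, d=-2.
ac·Var(U) = 7·(-2)·19.3 = -270.2
bd·Var(T) = 3.2·(-2)·41.9 = -268.16
(ad+bc)·Cov(U, T) = (-20.4)·16.6 = -338.64
Cov(A, B) = -270.2 + (-268.16) + (-338.64) = -877.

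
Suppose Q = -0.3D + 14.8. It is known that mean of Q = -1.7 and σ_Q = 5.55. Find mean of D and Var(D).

mean of D = 55, Var(D) = 342.25

From Q = -0.3D + 14.8: mean of Q = a·mean of D + b, so mean of D = (mean of Q − b)/a = (-1.7 − 14.8)/(-0.3) = 55.
Var(Q) = 5.55² = 30.8025.
Var(Q) = a²·Var(D), so Var(D) = 30.8025/(-0.3)² = 342.25.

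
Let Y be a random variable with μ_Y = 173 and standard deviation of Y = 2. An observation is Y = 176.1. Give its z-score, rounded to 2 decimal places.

z = (Y − μ_Y) / standard deviation of Y = (176.1 − 173) / 2 = 1.55.

z = 1.55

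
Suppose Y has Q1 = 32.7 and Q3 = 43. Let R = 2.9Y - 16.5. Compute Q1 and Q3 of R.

Q1(R) = 78.33, Q3(R) = 108.2

a = 2.9 > 0: Q1(R) = a·Q1(Y)+b = 78.33, Q3(R) = a·Q3(Y)+b = 108.2.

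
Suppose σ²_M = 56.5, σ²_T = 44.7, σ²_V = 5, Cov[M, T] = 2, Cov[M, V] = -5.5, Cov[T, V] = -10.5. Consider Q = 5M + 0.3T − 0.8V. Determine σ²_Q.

σ²_Q = 1474.763

σ²_Q = a²·σ²_M + b²·σ²_T + c²·σ²_V + 2ab·Cov[M, T] + 2ac·Cov[M, V] + 2bc·Cov[T, V], with a = 5, b = 0.3, c = -0.8.
= 1412.5 + 4.023 + 3.2 + 6 + 44 + 5.04
= 1474.763.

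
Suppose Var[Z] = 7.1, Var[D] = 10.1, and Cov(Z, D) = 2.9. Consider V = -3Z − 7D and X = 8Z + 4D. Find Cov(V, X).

Cov(V, X) = -650.4

By bilinearity, Cov(V, X) = ac·Var[Z] + bd·Var[D] + (ad+bc)·Cov(Z, D), with a=-3, b=-7, c=8, d=4.
ac·Var[Z] = (-3)·8·7.1 = -170.4
bd·Var[D] = (-7)·4·10.1 = -282.8
(ad+bc)·Cov(Z, D) = (-68)·2.9 = -197.2
Cov(V, X) = -170.4 + (-282.8) + (-197.2) = -650.4.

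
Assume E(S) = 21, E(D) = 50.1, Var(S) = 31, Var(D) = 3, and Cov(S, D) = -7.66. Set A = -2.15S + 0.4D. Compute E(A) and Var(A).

E(A) = -25.11, Var(A) = 156.9527

E(A) = (-2.15)·E(S) + 0.4·E(D) = (-2.15)·21 + 0.4·50.1 = -25.11.
Var(A) = a²·Var(S) + b²·Var(D) + 2ab·Cov(S, D) with a = -2.15, b = 0.4.
= (-2.15)²·31 + 0.4²·3 + 2·(-2.15)·0.4·(-7.66)
= 143.2975 + 0.48 + 13.1752 = 156.9527.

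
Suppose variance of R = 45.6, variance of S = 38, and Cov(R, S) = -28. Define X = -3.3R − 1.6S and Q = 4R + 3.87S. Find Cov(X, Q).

Cov(X, Q) = -300.428

By bilinearity, Cov(X, Q) = ac·variance of R + bd·variance of S + (ad+bc)·Cov(R, S), with a=-3.3, b=-1.6, c=4, d=3.87.
ac·variance of R = (-3.3)·4·45.6 = -601.92
bd·variance of S = (-1.6)·3.87·38 = -235.296
(ad+bc)·Cov(R, S) = (-19.171)·(-28) = 536.788
Cov(X, Q) = -601.92 + (-235.296) + 536.788 = -300.428.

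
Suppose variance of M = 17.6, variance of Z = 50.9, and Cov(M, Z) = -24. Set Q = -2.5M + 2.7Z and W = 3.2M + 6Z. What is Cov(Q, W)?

Cov(Q, W) = 836.42

By bilinearity, Cov(Q, W) = ac·variance of M + bd·variance of Z + (ad+bc)·Cov(M, Z), with a=-2.5, b=2.7, c=3.2, d=6.
ac·variance of M = (-2.5)·3.2·17.6 = -140.8
bd·variance of Z = 2.7·6·50.9 = 824.58
(ad+bc)·Cov(M, Z) = (-6.36)·(-24) = 152.64
Cov(Q, W) = -140.8 + 824.58 + 152.64 = 836.42.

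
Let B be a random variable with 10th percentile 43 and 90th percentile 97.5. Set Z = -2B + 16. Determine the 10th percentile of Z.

Since a = -2 < 0 the transformation is decreasing, reversing order: the 10th percentile of Z corresponds to the 90th percentile of B.
So P_{10}(Z) = a·P_{90}(B) + b = (-2)·97.5 + 16 = -179.

10th percentile of Z = -179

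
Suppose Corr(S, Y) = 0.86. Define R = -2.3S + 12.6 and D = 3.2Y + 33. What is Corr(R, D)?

Corr(R, D) = -0.86

Linear rescalings preserve |correlation|; the slopes -2.3 and 3.2 have opposite signs, so the correlation flips sign: Corr(R, D) = −Corr(S, Y) = -0.86.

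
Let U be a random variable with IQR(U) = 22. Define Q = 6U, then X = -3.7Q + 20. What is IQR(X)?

IQR(X) = 488.4

IQR(Q) = |6|·22 = 132.
IQR(X) = |-3.7|·132 = 488.4.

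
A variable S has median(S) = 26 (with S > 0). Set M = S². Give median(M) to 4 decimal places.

S² is monotone on this domain, so median(M) = square(26) = 676.

median(M) = 676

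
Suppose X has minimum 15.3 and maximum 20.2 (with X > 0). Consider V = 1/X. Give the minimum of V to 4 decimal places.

min(V) = 0.0495

1/X is decreasing on this domain, so min(V) comes from max(X) = 20.2: min(V) = 1/(20.2) ≈ 0.0495.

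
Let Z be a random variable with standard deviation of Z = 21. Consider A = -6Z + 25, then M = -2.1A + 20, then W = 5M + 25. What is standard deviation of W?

standard deviation of W = 1323

standard deviation of A = |-6|·21 = 126.
standard deviation of M = |-2.1|·126 = 264.6.
standard deviation of W = |5|·264.6 = 1323.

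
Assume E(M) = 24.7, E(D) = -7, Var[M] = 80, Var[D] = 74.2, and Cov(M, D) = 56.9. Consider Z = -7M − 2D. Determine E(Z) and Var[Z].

E(Z) = (-7)·E(M) + (-2)·E(D) = (-7)·24.7 + (-2)·(-7) = -158.9.
Var[Z] = a²·Var[M] + b²·Var[D] + 2ab·Cov(M, D) with a = -7, b = -2.
= (-7)²·80 + (-2)²·74.2 + 2·(-7)·(-2)·56.9
= 3920 + 296.8 + 1593.2 = 5810.

E(Z) = -158.9, Var[Z] = 5810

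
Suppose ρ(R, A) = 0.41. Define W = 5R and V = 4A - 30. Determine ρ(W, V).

Linear rescalings preserve correlation up to sign; here the slopes 5 and 4 have the same sign, so ρ(W, V) = ρ(R, A) = 0.41.

ρ(W, V) = 0.41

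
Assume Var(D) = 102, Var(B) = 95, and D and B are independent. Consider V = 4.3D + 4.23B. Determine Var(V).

Var(V) = 3585.8055

Var(V) = a²·Var(D) + b²·Var(B) + 2ab·Cov(D, B) with a = 4.3, b = 4.23.
Independence gives Cov(D, B) = 0.
= 4.3²·102 + 4.23²·95 + 2·4.3·4.23·0
= 1885.98 + 1699.8255 + 0 = 3585.8055.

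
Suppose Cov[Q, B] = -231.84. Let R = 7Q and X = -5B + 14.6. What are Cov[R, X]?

Cov[R, X] = a·c·Cov[Q, B] = 7·(-5)·(-231.84) = 8114.4. Additive constants drop out.

Cov[R, X] = 8114.4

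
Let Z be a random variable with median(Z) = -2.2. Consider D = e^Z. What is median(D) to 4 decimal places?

e^Z is monotone on this domain, so median(D) = exp(-2.2) ≈ 0.1108.

median(D) = 0.1108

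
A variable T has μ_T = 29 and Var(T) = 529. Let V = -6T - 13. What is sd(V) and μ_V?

V = -6T - 13 is linear with a = -6, b = -13.
sd(T) = √529 = 23.
sd(V) = |a|·sd(T) = |-6|·23 = 138.
μ_V = a·μ_T + b = (-6)·29 + (-13) = -187.

sd(V) = 138, μ_V = -187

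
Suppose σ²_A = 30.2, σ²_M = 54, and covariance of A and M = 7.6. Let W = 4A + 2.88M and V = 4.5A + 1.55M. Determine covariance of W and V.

By bilinearity, covariance of W and V = ac·σ²_A + bd·σ²_M + (ad+bc)·covariance of A and M, with a=4, b=2.88, c=4.5, d=1.55.
ac·σ²_A = 4·4.5·30.2 = 543.6
bd·σ²_M = 2.88·1.55·54 = 241.056
(ad+bc)·covariance of A and M = (19.16)·7.6 = 145.616
covariance of W and V = 543.6 + 241.056 + 145.616 = 930.272.

covariance of W and V = 930.272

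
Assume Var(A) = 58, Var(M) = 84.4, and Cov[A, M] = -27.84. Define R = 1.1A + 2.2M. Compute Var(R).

Var(R) = 343.9304

Var(R) = a²·Var(A) + b²·Var(M) + 2ab·Cov[A, M] with a = 1.1, b = 2.2.
= 1.1²·58 + 2.2²·84.4 + 2·1.1·2.2·(-27.84)
= 70.18 + 408.496 + (-134.7456) = 343.9304.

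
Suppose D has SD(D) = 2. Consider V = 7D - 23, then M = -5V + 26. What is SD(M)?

SD(M) = 70

SD(V) = |7|·2 = 14.
SD(M) = |-5|·14 = 70.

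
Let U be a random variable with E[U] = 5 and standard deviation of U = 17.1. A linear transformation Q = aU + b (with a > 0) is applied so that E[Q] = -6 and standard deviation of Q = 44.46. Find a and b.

standard deviation of Q = a·standard deviation of U (a > 0), so a = 44.46/17.1 = 2.6.
E[Q] = a·E[U] + b, so b = -6 − 2.6·5 = -19.

a = 2.6, b = -19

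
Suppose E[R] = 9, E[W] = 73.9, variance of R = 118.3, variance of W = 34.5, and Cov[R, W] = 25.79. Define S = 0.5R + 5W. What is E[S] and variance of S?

E[S] = 374, variance of S = 1021.025

E[S] = 0.5·E[R] + 5·E[W] = 0.5·9 + 5·73.9 = 374.
variance of S = a²·variance of R + b²·variance of W + 2ab·Cov[R, W] with a = 0.5, b = 5.
= 0.5²·118.3 + 5²·34.5 + 2·0.5·5·25.79
= 29.575 + 862.5 + 128.95 = 1021.025.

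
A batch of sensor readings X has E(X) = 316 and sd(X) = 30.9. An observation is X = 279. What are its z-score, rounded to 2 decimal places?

z = (X − E(X)) / sd(X) = (279 − 316) / 30.9 ≈ -1.20.

z = -1.20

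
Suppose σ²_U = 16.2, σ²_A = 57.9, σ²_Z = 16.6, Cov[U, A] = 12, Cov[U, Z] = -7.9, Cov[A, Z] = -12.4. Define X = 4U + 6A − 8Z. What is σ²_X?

σ²_X = 5678

σ²_X = a²·σ²_U + b²·σ²_A + c²·σ²_Z + 2ab·Cov[U, A] + 2ac·Cov[U, Z] + 2bc·Cov[A, Z], with a = 4, b = 6, c = -8.
= 259.2 + 2084.4 + 1062.4 + 576 + 505.6 + 1190.4
= 5678.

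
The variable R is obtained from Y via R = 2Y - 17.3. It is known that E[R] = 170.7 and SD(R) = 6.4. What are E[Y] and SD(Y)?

From R = 2Y - 17.3: E[R] = a·E[Y] + b, so E[Y] = (E[R] − b)/a = (170.7 − (-17.3))/2 = 94.
SD(R) = |a|·SD(Y), so SD(Y) = 6.4/|2| = 3.2.

E[Y] = 94, SD(Y) = 3.2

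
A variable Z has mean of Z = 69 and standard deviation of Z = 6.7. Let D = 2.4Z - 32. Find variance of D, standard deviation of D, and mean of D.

D = 2.4Z - 32 is linear with a = 2.4, b = -32.
variance of Z = 6.7² = 44.89.
variance of D = a²·variance of Z = 2.4²·44.89 = 258.5664 (the additive constant -32 does not affect variance).
standard deviation of D = |a|·standard deviation of Z = |2.4|·6.7 = 16.08.
mean of D = a·mean of Z + b = 2.4·69 + (-32) = 133.6.

variance of D = 258.5664, standard deviation of D = 16.08, mean of D = 133.6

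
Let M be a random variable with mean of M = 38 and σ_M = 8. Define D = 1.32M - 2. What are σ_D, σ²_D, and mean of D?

σ_D = 10.56, σ²_D = 111.5136, mean of D = 48.16

D = 1.32M - 2 is linear with a = 1.32, b = -2.
σ_D = |a|·σ_M = |1.32|·8 = 10.56.
σ²_M = 8² = 64.
σ²_D = a²·σ²_M = 1.32²·64 = 111.5136 (the additive constant -2 does not affect variance).
mean of D = a·mean of M + b = 1.32·38 + (-2) = 48.16.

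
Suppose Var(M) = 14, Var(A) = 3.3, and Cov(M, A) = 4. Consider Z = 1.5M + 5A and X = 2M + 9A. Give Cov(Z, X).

Cov(Z, X) = 284.5

By bilinearity, Cov(Z, X) = ac·Var(M) + bd·Var(A) + (ad+bc)·Cov(M, A), with a=1.5, b=5, c=2, d=9.
ac·Var(M) = 1.5·2·14 = 42
bd·Var(A) = 5·9·3.3 = 148.5
(ad+bc)·Cov(M, A) = (23.5)·4 = 94
Cov(Z, X) = 42 + 148.5 + 94 = 284.5.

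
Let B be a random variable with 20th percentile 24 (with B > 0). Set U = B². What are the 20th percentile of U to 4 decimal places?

B² is increasing, so P_{20}(U) = g(P_{20}(B)) = 576.

20th percentile of U = 576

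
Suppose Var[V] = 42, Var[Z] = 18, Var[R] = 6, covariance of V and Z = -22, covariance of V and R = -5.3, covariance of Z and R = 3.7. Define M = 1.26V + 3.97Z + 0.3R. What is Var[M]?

Var[M] = a²·Var[V] + b²·Var[Z] + c²·Var[R] + 2ab·covariance of V and Z + 2ac·covariance of V and R + 2bc·covariance of Z and R, with a = 1.26, b = 3.97, c = 0.3.
= 66.6792 + 283.6962 + 0.54 + (-220.0968) + (-4.0068) + 8.8134
= 135.6252.

Var[M] = 135.6252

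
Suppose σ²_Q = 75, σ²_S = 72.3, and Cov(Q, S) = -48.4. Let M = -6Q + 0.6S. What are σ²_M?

σ²_M = 3074.508

σ²_M = a²·σ²_Q + b²·σ²_S + 2ab·Cov(Q, S) with a = -6, b = 0.6.
= (-6)²·75 + 0.6²·72.3 + 2·(-6)·0.6·(-48.4)
= 2700 + 26.028 + 348.48 = 3074.508.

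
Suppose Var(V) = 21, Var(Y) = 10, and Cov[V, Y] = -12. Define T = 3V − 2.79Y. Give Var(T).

Var(T) = 467.721

Var(T) = a²·Var(V) + b²·Var(Y) + 2ab·Cov[V, Y] with a = 3, b = -2.79.
= 3²·21 + (-2.79)²·10 + 2·3·(-2.79)·(-12)
= 189 + 77.841 + 200.88 = 467.721.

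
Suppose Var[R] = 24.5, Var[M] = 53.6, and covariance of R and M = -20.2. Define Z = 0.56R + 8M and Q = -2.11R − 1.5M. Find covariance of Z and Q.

By bilinearity, covariance of Z and Q = ac·Var[R] + bd·Var[M] + (ad+bc)·covariance of R and M, with a=0.56, b=8, c=-2.11, d=-1.5.
ac·Var[R] = 0.56·(-2.11)·24.5 = -28.9492
bd·Var[M] = 8·(-1.5)·53.6 = -643.2
(ad+bc)·covariance of R and M = (-17.72)·(-20.2) = 357.944
covariance of Z and Q = -28.9492 + (-643.2) + 357.944 = -314.2052.

covariance of Z and Q = -314.2052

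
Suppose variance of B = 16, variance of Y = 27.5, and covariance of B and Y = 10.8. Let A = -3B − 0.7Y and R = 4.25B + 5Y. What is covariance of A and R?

By bilinearity, covariance of A and R = ac·variance of B + bd·variance of Y + (ad+bc)·covariance of B and Y, with a=-3, b=-0.7, c=4.25, d=5.
ac·variance of B = (-3)·4.25·16 = -204
bd·variance of Y = (-0.7)·5·27.5 = -96.25
(ad+bc)·covariance of B and Y = (-17.975)·10.8 = -194.13
covariance of A and R = -204 + (-96.25) + (-194.13) = -494.38.

covariance of A and R = -494.38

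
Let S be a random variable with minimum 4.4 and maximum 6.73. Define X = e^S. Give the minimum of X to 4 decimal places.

min(X) = 81.4509

e^S is increasing on this domain, so min(X) comes from min(S) = 4.4: min(X) = exp(4.4) ≈ 81.4509.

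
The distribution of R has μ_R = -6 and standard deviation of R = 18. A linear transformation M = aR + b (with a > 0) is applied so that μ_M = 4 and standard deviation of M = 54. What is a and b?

a = 3, b = 22

standard deviation of M = a·standard deviation of R (a > 0), so a = 54/18 = 3.
μ_M = a·μ_R + b, so b = 4 − 3·(-6) = 22.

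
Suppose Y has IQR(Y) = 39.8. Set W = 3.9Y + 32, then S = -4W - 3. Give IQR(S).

IQR(W) = |3.9|·39.8 = 155.22.
IQR(S) = |-4|·155.22 = 620.88.

IQR(S) = 620.88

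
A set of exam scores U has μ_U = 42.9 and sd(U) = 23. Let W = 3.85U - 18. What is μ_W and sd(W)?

μ_W = 147.165, sd(W) = 88.55

W = 3.85U - 18 is linear with a = 3.85, b = -18.
μ_W = a·μ_U + b = 3.85·42.9 + (-18) = 147.165.
sd(W) = |a|·sd(U) = |3.85|·23 = 88.55.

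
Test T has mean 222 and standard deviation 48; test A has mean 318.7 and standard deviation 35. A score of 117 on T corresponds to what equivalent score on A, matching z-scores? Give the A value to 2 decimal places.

z = (117 − 222)/48 = -2.1875.
A = 318.7 + z·35 = 318.7 + (117 − 222)·35/48 ≈ 242.14.

A = 242.14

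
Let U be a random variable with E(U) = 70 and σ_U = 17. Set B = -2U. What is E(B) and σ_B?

E(B) = -140, σ_B = 34

B = -2U is linear with a = -2, b = 0.
E(B) = a·E(U) + b = (-2)·70 = -140.
σ_B = |a|·σ_U = |-2|·17 = 34.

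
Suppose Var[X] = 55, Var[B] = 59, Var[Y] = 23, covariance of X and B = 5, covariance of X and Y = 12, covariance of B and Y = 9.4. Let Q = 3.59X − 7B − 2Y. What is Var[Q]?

Var[Q] = 3531.4255

Var[Q] = a²·Var[X] + b²·Var[B] + c²·Var[Y] + 2ab·covariance of X and B + 2ac·covariance of X and Y + 2bc·covariance of B and Y, with a = 3.59, b = -7, c = -2.
= 708.8455 + 2891 + 92 + (-251.3) + (-172.32) + 263.2
= 3531.4255.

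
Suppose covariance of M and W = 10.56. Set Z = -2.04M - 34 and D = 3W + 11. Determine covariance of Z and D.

covariance of Z and D = a·c·covariance of M and W = (-2.04)·3·10.56 = -64.6272. Additive constants drop out.

covariance of Z and D = -64.6272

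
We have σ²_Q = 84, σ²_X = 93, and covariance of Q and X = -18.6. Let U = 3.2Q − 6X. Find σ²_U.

σ²_U = 4922.4

σ²_U = a²·σ²_Q + b²·σ²_X + 2ab·covariance of Q and X with a = 3.2, b = -6.
= 3.2²·84 + (-6)²·93 + 2·3.2·(-6)·(-18.6)
= 860.16 + 3348 + 714.24 = 4922.4.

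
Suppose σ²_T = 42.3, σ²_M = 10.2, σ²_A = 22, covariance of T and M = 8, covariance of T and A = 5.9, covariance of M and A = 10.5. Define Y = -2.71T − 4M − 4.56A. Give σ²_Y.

σ²_Y = a²·σ²_T + b²·σ²_M + c²·σ²_A + 2ab·covariance of T and M + 2ac·covariance of T and A + 2bc·covariance of M and A, with a = -2.71, b = -4, c = -4.56.
= 310.65543 + 163.2 + 457.4592 + 173.44 + 145.81968 + 383.04
= 1633.61431.

σ²_Y = 1633.61431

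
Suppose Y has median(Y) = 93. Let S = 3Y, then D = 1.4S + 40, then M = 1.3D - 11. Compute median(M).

median(S) = 3·93 = 279.
median(D) = 1.4·279 + 40 = 430.6.
median(M) = 1.3·430.6 + (-11) = 548.78.

median(M) = 548.78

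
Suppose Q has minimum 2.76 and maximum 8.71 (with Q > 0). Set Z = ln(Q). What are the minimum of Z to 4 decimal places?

min(Z) = 1.0152

ln(Q) is increasing on this domain, so min(Z) comes from min(Q) = 2.76: min(Z) = ln(2.76) ≈ 1.0152.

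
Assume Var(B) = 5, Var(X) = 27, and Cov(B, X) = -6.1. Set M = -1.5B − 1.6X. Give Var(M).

Var(M) = a²·Var(B) + b²·Var(X) + 2ab·Cov(B, X) with a = -1.5, b = -1.6.
= (-1.5)²·5 + (-1.6)²·27 + 2·(-1.5)·(-1.6)·(-6.1)
= 11.25 + 69.12 + (-29.28) = 51.09.

Var(M) = 51.09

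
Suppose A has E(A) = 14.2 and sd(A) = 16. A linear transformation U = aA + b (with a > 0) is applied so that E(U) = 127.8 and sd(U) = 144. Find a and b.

a = 9, b = 0

sd(U) = a·sd(A) (a > 0), so a = 144/16 = 9.
E(U) = a·E(A) + b, so b = 127.8 − 9·14.2 = 0.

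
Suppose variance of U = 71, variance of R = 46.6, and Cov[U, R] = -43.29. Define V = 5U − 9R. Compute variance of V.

variance of V = 9445.7

variance of V = a²·variance of U + b²·variance of R + 2ab·Cov[U, R] with a = 5, b = -9.
= 5²·71 + (-9)²·46.6 + 2·5·(-9)·(-43.29)
= 1775 + 3774.6 + 3896.1 = 9445.7.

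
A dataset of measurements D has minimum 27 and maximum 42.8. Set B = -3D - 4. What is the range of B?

Range of D = 42.8 − 27 = 15.8.
Range(B) = |a|·Range(D) = |-3|·15.8 = 47.4.

Range(B) = 47.4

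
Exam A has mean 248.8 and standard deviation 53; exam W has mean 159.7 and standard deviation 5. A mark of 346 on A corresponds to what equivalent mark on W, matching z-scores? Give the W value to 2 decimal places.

W = 168.87

z = (346 − 248.8)/53 ≈ 1.834.
W = 159.7 + z·5 = 159.7 + (346 − 248.8)·5/53 ≈ 168.87.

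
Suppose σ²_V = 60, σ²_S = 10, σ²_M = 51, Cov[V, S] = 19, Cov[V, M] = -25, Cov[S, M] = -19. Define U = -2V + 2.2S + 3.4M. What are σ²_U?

σ²_U = a²·σ²_V + b²·σ²_S + c²·σ²_M + 2ab·Cov[V, S] + 2ac·Cov[V, M] + 2bc·Cov[S, M], with a = -2, b = 2.2, c = 3.4.
= 240 + 48.4 + 589.56 + (-167.2) + 340 + (-284.24)
= 766.52.

σ²_U = 766.52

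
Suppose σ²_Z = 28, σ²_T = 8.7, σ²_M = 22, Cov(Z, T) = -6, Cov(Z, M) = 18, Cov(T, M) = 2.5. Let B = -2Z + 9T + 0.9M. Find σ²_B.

σ²_B = a²·σ²_Z + b²·σ²_T + c²·σ²_M + 2ab·Cov(Z, T) + 2ac·Cov(Z, M) + 2bc·Cov(T, M), with a = -2, b = 9, c = 0.9.
= 112 + 704.7 + 17.82 + 216 + (-64.8) + 40.5
= 1026.22.

σ²_B = 1026.22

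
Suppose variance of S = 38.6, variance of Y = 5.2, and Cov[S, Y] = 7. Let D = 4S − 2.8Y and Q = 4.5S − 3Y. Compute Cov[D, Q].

Cov[D, Q] = 566.28

By bilinearity, Cov[D, Q] = ac·variance of S + bd·variance of Y + (ad+bc)·Cov[S, Y], with a=4, b=-2.8, c=4.5, d=-3.
ac·variance of S = 4·4.5·38.6 = 694.8
bd·variance of Y = (-2.8)·(-3)·5.2 = 43.68
(ad+bc)·Cov[S, Y] = (-24.6)·7 = -172.2
Cov[D, Q] = 694.8 + 43.68 + (-172.2) = 566.28.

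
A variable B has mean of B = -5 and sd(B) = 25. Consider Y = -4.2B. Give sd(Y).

sd(Y) = 105

Y = -4.2B is linear with a = -4.2, b = 0.
sd(Y) = |a|·sd(B) = |-4.2|·25 = 105.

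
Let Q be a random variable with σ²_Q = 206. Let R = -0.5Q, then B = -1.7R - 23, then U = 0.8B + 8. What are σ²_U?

σ²_U = 95.2544

σ²_R = (-0.5)²·206 = 51.5.
σ²_B = (-1.7)²·51.5 = 148.835.
σ²_U = 0.8²·148.835 = 95.2544.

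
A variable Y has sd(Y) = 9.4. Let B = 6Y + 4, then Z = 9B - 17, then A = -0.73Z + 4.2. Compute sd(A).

sd(B) = |6|·9.4 = 56.4.
sd(Z) = |9|·56.4 = 507.6.
sd(A) = |-0.73|·507.6 = 370.548.

sd(A) = 370.548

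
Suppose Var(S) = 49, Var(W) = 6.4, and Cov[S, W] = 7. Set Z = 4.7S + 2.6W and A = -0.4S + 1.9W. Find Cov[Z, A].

By bilinearity, Cov[Z, A] = ac·Var(S) + bd·Var(W) + (ad+bc)·Cov[S, W], with a=4.7, b=2.6, c=-0.4, d=1.9.
ac·Var(S) = 4.7·(-0.4)·49 = -92.12
bd·Var(W) = 2.6·1.9·6.4 = 31.616
(ad+bc)·Cov[S, W] = (7.89)·7 = 55.23
Cov[Z, A] = -92.12 + 31.616 + 55.23 = -5.274.

Cov[Z, A] = -5.274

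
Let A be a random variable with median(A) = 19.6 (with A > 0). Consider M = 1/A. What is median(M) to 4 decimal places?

1/A is monotone on this domain, so median(M) = 1/(19.6) ≈ 0.051.

median(M) = 0.051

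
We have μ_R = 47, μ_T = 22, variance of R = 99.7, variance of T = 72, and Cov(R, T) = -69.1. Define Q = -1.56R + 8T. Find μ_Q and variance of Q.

μ_Q = 102.68, variance of Q = 6575.36592

μ_Q = (-1.56)·μ_R + 8·μ_T = (-1.56)·47 + 8·22 = 102.68.
variance of Q = a²·variance of R + b²·variance of T + 2ab·Cov(R, T) with a = -1.56, b = 8.
= (-1.56)²·99.7 + 8²·72 + 2·(-1.56)·8·(-69.1)
= 242.62992 + 4608 + 1724.736 = 6575.36592.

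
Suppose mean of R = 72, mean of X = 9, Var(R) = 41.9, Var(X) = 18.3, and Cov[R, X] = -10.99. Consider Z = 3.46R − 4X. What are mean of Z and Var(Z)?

mean of Z = 3.46·mean of R + (-4)·mean of X = 3.46·72 + (-4)·9 = 213.12.
Var(Z) = a²·Var(R) + b²·Var(X) + 2ab·Cov[R, X] with a = 3.46, b = -4.
= 3.46²·41.9 + (-4)²·18.3 + 2·3.46·(-4)·(-10.99)
= 501.61004 + 292.8 + 304.2032 = 1098.61324.

mean of Z = 213.12, Var(Z) = 1098.61324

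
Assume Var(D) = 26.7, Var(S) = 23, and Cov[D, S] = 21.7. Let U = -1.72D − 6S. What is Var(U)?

Var(U) = a²·Var(D) + b²·Var(S) + 2ab·Cov[D, S] with a = -1.72, b = -6.
= (-1.72)²·26.7 + (-6)²·23 + 2·(-1.72)·(-6)·21.7
= 78.98928 + 828 + 447.888 = 1354.87728.

Var(U) = 1354.87728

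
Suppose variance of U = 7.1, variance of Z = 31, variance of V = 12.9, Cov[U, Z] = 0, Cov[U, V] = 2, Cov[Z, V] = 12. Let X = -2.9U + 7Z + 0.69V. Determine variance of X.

variance of X = a²·variance of U + b²·variance of Z + c²·variance of V + 2ab·Cov[U, Z] + 2ac·Cov[U, V] + 2bc·Cov[Z, V], with a = -2.9, b = 7, c = 0.69.
= 59.711 + 1519 + 6.14169 + 0 + (-8.004) + 115.92
= 1692.76869.

variance of X = 1692.76869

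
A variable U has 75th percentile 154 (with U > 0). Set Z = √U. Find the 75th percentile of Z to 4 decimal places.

√U is increasing, so P_{75}(Z) = g(P_{75}(U)) ≈ 12.4097.

75th percentile of Z = 12.4097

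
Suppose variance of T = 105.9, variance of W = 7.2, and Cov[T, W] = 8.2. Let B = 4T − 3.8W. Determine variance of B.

variance of B = 1549.088

variance of B = a²·variance of T + b²·variance of W + 2ab·Cov[T, W] with a = 4, b = -3.8.
= 4²·105.9 + (-3.8)²·7.2 + 2·4·(-3.8)·8.2
= 1694.4 + 103.968 + (-249.28) = 1549.088.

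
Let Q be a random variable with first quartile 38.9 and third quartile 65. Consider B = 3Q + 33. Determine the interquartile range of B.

IQR of Q = Q3 − Q1 = 65 − 38.9 = 26.1.
Under B = aQ + b, IQR(B) = |a|·IQR(Q) = |3|·26.1 = 78.3 (shifts cancel; spread scales by |a|).

IQR(B) = 78.3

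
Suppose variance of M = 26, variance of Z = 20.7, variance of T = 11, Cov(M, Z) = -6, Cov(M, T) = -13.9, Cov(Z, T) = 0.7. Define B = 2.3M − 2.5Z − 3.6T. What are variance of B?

variance of B = a²·variance of M + b²·variance of Z + c²·variance of T + 2ab·Cov(M, Z) + 2ac·Cov(M, T) + 2bc·Cov(Z, T), with a = 2.3, b = -2.5, c = -3.6.
= 137.54 + 129.375 + 142.56 + 69 + 230.184 + 12.6
= 721.259.

variance of B = 721.259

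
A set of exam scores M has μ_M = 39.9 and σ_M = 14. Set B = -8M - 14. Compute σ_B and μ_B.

σ_B = 112, μ_B = -333.2

B = -8M - 14 is linear with a = -8, b = -14.
σ_B = |a|·σ_M = |-8|·14 = 112.
μ_B = a·μ_M + b = (-8)·39.9 + (-14) = -333.2.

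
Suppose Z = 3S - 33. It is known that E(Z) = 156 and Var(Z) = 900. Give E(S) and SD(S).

E(S) = 63, SD(S) = 10

From Z = 3S - 33: E(Z) = a·E(S) + b, so E(S) = (E(Z) − b)/a = (156 − (-33))/3 = 63.
SD(Z) = √900 = 30.
SD(Z) = |a|·SD(S), so SD(S) = 30/|3| = 10.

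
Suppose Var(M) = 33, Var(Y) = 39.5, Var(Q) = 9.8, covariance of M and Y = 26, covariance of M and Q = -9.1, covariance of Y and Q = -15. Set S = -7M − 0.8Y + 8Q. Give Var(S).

Var(S) = 3771.88

Var(S) = a²·Var(M) + b²·Var(Y) + c²·Var(Q) + 2ab·covariance of M and Y + 2ac·covariance of M and Q + 2bc·covariance of Y and Q, with a = -7, b = -0.8, c = 8.
= 1617 + 25.28 + 627.2 + 291.2 + 1019.2 + 192
= 3771.88.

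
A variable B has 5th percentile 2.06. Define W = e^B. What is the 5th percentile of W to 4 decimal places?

5th percentile of W = 7.846

e^B is increasing, so P_{5}(W) = g(P_{5}(B)) ≈ 7.846.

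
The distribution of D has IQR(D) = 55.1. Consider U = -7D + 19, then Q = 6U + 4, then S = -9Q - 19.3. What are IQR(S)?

IQR(S) = 20827.8

IQR(U) = |-7|·55.1 = 385.7.
IQR(Q) = |6|·385.7 = 2314.2.
IQR(S) = |-9|·2314.2 = 20827.8.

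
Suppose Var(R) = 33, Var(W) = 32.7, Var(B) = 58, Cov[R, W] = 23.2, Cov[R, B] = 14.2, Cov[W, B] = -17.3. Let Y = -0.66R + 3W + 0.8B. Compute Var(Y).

Var(Y) = a²·Var(R) + b²·Var(W) + c²·Var(B) + 2ab·Cov[R, W] + 2ac·Cov[R, B] + 2bc·Cov[W, B], with a = -0.66, b = 3, c = 0.8.
= 14.3748 + 294.3 + 37.12 + (-91.872) + (-14.9952) + (-83.04)
= 155.8876.

Var(Y) = 155.8876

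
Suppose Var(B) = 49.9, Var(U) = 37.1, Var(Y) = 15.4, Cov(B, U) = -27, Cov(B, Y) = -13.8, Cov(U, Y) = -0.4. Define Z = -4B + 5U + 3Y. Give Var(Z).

Var(Z) = a²·Var(B) + b²·Var(U) + c²·Var(Y) + 2ab·Cov(B, U) + 2ac·Cov(B, Y) + 2bc·Cov(U, Y), with a = -4, b = 5, c = 3.
= 798.4 + 927.5 + 138.6 + 1080 + 331.2 + (-12)
= 3263.7.

Var(Z) = 3263.7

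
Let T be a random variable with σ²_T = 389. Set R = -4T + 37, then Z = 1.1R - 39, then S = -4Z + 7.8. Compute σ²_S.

σ²_S = 120496.64

σ²_R = (-4)²·389 = 6224.
σ²_Z = 1.1²·6224 = 7531.04.
σ²_S = (-4)²·7531.04 = 120496.64.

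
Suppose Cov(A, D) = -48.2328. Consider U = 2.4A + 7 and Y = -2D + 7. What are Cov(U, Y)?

Cov(U, Y) = 231.51744

Cov(U, Y) = a·c·Cov(A, D) = 2.4·(-2)·(-48.2328) = 231.51744. Additive constants drop out.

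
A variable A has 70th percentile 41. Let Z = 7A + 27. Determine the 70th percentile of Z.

Since a = 7 > 0 the transformation is increasing, so the 70th percentile of Z = a·(P_{70} of A) + b = 7·41 + 27 = 314.

70th percentile of Z = 314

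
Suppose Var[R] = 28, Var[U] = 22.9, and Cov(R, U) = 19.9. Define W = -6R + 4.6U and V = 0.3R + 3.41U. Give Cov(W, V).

By bilinearity, Cov(W, V) = ac·Var[R] + bd·Var[U] + (ad+bc)·Cov(R, U), with a=-6, b=4.6, c=0.3, d=3.41.
ac·Var[R] = (-6)·0.3·28 = -50.4
bd·Var[U] = 4.6·3.41·22.9 = 359.2094
(ad+bc)·Cov(R, U) = (-19.08)·19.9 = -379.692
Cov(W, V) = -50.4 + 359.2094 + (-379.692) = -70.8826.

Cov(W, V) = -70.8826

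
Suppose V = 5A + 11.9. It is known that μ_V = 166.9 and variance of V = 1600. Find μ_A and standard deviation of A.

μ_A = 31, standard deviation of A = 8

From V = 5A + 11.9: μ_V = a·μ_A + b, so μ_A = (μ_V − b)/a = (166.9 − 11.9)/5 = 31.
standard deviation of V = √1600 = 40.
standard deviation of V = |a|·standard deviation of A, so standard deviation of A = 40/|5| = 8.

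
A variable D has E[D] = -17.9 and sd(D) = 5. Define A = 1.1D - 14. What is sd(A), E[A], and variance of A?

A = 1.1D - 14 is linear with a = 1.1, b = -14.
sd(A) = |a|·sd(D) = |1.1|·5 = 5.5.
E[A] = a·E[D] + b = 1.1·(-17.9) + (-14) = -33.69.
variance of D = 5² = 25.
variance of A = a²·variance of D = 1.1²·25 = 30.25 (the additive constant -14 does not affect variance).

sd(A) = 5.5, E[A] = -33.69, variance of A = 30.25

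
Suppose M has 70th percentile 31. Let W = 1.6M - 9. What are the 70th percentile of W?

70th percentile of W = 40.6

Since a = 1.6 > 0 the transformation is increasing, so the 70th percentile of W = a·(P_{70} of M) + b = 1.6·31 + (-9) = 40.6.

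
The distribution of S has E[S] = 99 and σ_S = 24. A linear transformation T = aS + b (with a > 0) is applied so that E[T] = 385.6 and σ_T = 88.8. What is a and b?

a = 3.7, b = 19.3

σ_T = a·σ_S (a > 0), so a = 88.8/24 = 3.7.
E[T] = a·E[S] + b, so b = 385.6 − 3.7·99 = 19.3.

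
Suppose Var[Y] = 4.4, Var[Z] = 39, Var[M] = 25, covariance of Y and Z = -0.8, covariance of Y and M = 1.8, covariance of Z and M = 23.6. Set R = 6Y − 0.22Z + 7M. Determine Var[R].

Var[R] = 1465.9116

Var[R] = a²·Var[Y] + b²·Var[Z] + c²·Var[M] + 2ab·covariance of Y and Z + 2ac·covariance of Y and M + 2bc·covariance of Z and M, with a = 6, b = -0.22, c = 7.
= 158.4 + 1.8876 + 1225 + 2.112 + 151.2 + (-72.688)
= 1465.9116.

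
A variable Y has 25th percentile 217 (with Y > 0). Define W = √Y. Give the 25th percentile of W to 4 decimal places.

√Y is increasing, so P_{25}(W) = g(P_{25}(Y)) ≈ 14.7309.

25th percentile of W = 14.7309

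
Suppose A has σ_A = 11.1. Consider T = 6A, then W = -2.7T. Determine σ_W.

σ_W = 179.82

σ_T = |6|·11.1 = 66.6.
σ_W = |-2.7|·66.6 = 179.82.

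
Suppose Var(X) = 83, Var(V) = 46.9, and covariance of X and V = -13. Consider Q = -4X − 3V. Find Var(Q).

Var(Q) = a²·Var(X) + b²·Var(V) + 2ab·covariance of X and V with a = -4, b = -3.
= (-4)²·83 + (-3)²·46.9 + 2·(-4)·(-3)·(-13)
= 1328 + 422.1 + (-312) = 1438.1.

Var(Q) = 1438.1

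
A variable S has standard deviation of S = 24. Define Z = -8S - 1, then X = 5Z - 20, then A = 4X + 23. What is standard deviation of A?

standard deviation of Z = |-8|·24 = 192.
standard deviation of X = |5|·192 = 960.
standard deviation of A = |4|·960 = 3840.

standard deviation of A = 3840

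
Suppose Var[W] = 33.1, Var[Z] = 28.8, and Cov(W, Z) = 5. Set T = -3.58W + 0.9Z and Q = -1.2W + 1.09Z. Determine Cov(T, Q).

By bilinearity, Cov(T, Q) = ac·Var[W] + bd·Var[Z] + (ad+bc)·Cov(W, Z), with a=-3.58, b=0.9, c=-1.2, d=1.09.
ac·Var[W] = (-3.58)·(-1.2)·33.1 = 142.1976
bd·Var[Z] = 0.9·1.09·28.8 = 28.2528
(ad+bc)·Cov(W, Z) = (-4.9822)·5 = -24.911
Cov(T, Q) = 142.1976 + 28.2528 + (-24.911) = 145.5394.

Cov(T, Q) = 145.5394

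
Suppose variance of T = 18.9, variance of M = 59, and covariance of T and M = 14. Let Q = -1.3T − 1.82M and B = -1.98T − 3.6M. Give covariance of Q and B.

By bilinearity, covariance of Q and B = ac·variance of T + bd·variance of M + (ad+bc)·covariance of T and M, with a=-1.3, b=-1.82, c=-1.98, d=-3.6.
ac·variance of T = (-1.3)·(-1.98)·18.9 = 48.6486
bd·variance of M = (-1.82)·(-3.6)·59 = 386.568
(ad+bc)·covariance of T and M = (8.2836)·14 = 115.9704
covariance of Q and B = 48.6486 + 386.568 + 115.9704 = 551.187.

covariance of Q and B = 551.187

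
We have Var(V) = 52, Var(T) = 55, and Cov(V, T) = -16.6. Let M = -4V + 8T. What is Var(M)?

Var(M) = 5414.4

Var(M) = a²·Var(V) + b²·Var(T) + 2ab·Cov(V, T) with a = -4, b = 8.
= (-4)²·52 + 8²·55 + 2·(-4)·8·(-16.6)
= 832 + 3520 + 1062.4 = 5414.4.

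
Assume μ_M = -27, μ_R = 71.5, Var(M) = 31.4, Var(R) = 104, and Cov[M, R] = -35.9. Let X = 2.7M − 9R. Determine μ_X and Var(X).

μ_X = 2.7·μ_M + (-9)·μ_R = 2.7·(-27) + (-9)·71.5 = -716.4.
Var(X) = a²·Var(M) + b²·Var(R) + 2ab·Cov[M, R] with a = 2.7, b = -9.
= 2.7²·31.4 + (-9)²·104 + 2·2.7·(-9)·(-35.9)
= 228.906 + 8424 + 1744.74 = 10397.646.

μ_X = -716.4, Var(X) = 10397.646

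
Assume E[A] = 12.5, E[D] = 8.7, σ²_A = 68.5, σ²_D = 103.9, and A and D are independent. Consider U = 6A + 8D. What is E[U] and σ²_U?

E[U] = 144.6, σ²_U = 9115.6

E[U] = 6·E[A] + 8·E[D] = 6·12.5 + 8·8.7 = 144.6.
σ²_U = a²·σ²_A + b²·σ²_D + 2ab·Cov(A, D) with a = 6, b = 8.
Independence gives Cov(A, D) = 0.
= 6²·68.5 + 8²·103.9 + 2·6·8·0
= 2466 + 6649.6 + 0 = 9115.6.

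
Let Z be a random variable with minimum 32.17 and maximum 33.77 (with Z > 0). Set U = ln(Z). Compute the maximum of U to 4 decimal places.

max(U) = 3.5196

ln(Z) is increasing on this domain, so max(U) comes from max(Z) = 33.77: max(U) = ln(33.77) ≈ 3.5196.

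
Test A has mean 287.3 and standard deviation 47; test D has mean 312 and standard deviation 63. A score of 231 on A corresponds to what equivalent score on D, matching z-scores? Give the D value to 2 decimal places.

D = 236.53

z = (231 − 287.3)/47 ≈ -1.1979.
D = 312 + z·63 = 312 + (231 − 287.3)·63/47 ≈ 236.53.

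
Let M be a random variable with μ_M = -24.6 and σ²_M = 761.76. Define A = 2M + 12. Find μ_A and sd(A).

μ_A = -37.2, sd(A) = 55.2

A = 2M + 12 is linear with a = 2, b = 12.
μ_A = a·μ_M + b = 2·(-24.6) + 12 = -37.2.
sd(M) = √761.76 = 27.6.
sd(A) = |a|·sd(M) = |2|·27.6 = 55.2.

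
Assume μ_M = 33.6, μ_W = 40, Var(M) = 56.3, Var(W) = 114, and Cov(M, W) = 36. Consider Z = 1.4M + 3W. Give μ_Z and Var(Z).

μ_Z = 1.4·μ_M + 3·μ_W = 1.4·33.6 + 3·40 = 167.04.
Var(Z) = a²·Var(M) + b²·Var(W) + 2ab·Cov(M, W) with a = 1.4, b = 3.
= 1.4²·56.3 + 3²·114 + 2·1.4·3·36
= 110.348 + 1026 + 302.4 = 1438.748.

μ_Z = 167.04, Var(Z) = 1438.748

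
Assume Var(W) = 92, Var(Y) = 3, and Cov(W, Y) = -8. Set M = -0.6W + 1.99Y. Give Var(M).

Var(M) = a²·Var(W) + b²·Var(Y) + 2ab·Cov(W, Y) with a = -0.6, b = 1.99.
= (-0.6)²·92 + 1.99²·3 + 2·(-0.6)·1.99·(-8)
= 33.12 + 11.8803 + 19.104 = 64.1043.

Var(M) = 64.1043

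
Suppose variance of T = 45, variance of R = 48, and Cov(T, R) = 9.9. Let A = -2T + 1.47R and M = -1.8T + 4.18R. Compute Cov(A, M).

By bilinearity, Cov(A, M) = ac·variance of T + bd·variance of R + (ad+bc)·Cov(T, R), with a=-2, b=1.47, c=-1.8, d=4.18.
ac·variance of T = (-2)·(-1.8)·45 = 162
bd·variance of R = 1.47·4.18·48 = 294.9408
(ad+bc)·Cov(T, R) = (-11.006)·9.9 = -108.9594
Cov(A, M) = 162 + 294.9408 + (-108.9594) = 347.9814.

Cov(A, M) = 347.9814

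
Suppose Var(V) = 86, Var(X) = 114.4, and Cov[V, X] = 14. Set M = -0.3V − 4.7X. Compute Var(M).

Var(M) = 2574.316

Var(M) = a²·Var(V) + b²·Var(X) + 2ab·Cov[V, X] with a = -0.3, b = -4.7.
= (-0.3)²·86 + (-4.7)²·114.4 + 2·(-0.3)·(-4.7)·14
= 7.74 + 2527.096 + 39.48 = 2574.316.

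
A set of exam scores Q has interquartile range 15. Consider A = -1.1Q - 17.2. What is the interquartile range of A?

IQR(A) = 16.5

Under A = aQ + b, IQR(A) = |a|·IQR(Q) = |-1.1|·15 = 16.5 (shifts cancel; spread scales by |a|).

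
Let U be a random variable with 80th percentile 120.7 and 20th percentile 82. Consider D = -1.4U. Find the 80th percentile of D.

Since a = -1.4 < 0 the transformation is decreasing, reversing order: the 80th percentile of D corresponds to the 20th percentile of U.
So P_{80}(D) = a·P_{20}(U) + b = (-1.4)·82 = -114.8.

80th percentile of D = -114.8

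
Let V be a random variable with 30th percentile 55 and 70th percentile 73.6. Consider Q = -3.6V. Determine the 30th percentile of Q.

Since a = -3.6 < 0 the transformation is decreasing, reversing order: the 30th percentile of Q corresponds to the 70th percentile of V.
So P_{30}(Q) = a·P_{70}(V) + b = (-3.6)·73.6 = -264.96.

30th percentile of Q = -264.96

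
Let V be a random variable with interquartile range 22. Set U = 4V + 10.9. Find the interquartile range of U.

Under U = aV + b, IQR(U) = |a|·IQR(V) = |4|·22 = 88 (shifts cancel; spread scales by |a|).

IQR(U) = 88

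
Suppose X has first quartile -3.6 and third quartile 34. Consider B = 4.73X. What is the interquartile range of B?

IQR(B) = 177.848

IQR of X = Q3 − Q1 = 34 − (-3.6) = 37.6.
Under B = aX + b, IQR(B) = |a|·IQR(X) = |4.73|·37.6 = 177.848 (shifts cancel; spread scales by |a|).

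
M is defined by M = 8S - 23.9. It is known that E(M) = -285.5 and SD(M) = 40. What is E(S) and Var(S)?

E(S) = -32.7, Var(S) = 25

From M = 8S - 23.9: E(M) = a·E(S) + b, so E(S) = (E(M) − b)/a = (-285.5 − (-23.9))/8 = -32.7.
Var(M) = 40² = 1600.
Var(M) = a²·Var(S), so Var(S) = 1600/8² = 25.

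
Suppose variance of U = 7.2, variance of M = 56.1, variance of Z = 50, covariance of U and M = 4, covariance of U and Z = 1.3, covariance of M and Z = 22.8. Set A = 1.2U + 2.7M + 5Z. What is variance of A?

variance of A = a²·variance of U + b²·variance of M + c²·variance of Z + 2ab·covariance of U and M + 2ac·covariance of U and Z + 2bc·covariance of M and Z, with a = 1.2, b = 2.7, c = 5.
= 10.368 + 408.969 + 1250 + 25.92 + 15.6 + 615.6
= 2326.457.

variance of A = 2326.457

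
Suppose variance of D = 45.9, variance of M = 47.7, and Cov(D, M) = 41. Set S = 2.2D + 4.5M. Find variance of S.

variance of S = a²·variance of D + b²·variance of M + 2ab·Cov(D, M) with a = 2.2, b = 4.5.
= 2.2²·45.9 + 4.5²·47.7 + 2·2.2·4.5·41
= 222.156 + 965.925 + 811.8 = 1999.881.

variance of S = 1999.881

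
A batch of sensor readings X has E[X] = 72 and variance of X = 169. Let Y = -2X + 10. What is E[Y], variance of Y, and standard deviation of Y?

E[Y] = -134, variance of Y = 676, standard deviation of Y = 26

Y = -2X + 10 is linear with a = -2, b = 10.
E[Y] = a·E[X] + b = (-2)·72 + 10 = -134.
variance of Y = a²·variance of X = (-2)²·169 = 676 (the additive constant 10 does not affect variance).
standard deviation of X = √169 = 13.
standard deviation of Y = |a|·standard deviation of X = |-2|·13 = 26.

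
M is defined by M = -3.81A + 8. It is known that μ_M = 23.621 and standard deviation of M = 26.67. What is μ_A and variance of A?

μ_A = -4.1, variance of A = 49

From M = -3.81A + 8: μ_M = a·μ_A + b, so μ_A = (μ_M − b)/a = (23.621 − 8)/(-3.81) = -4.1.
variance of M = 26.67² = 711.2889.
variance of M = a²·variance of A, so variance of A = 711.2889/(-3.81)² = 49.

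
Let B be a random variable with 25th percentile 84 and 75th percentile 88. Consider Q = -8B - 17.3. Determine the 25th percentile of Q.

Since a = -8 < 0 the transformation is decreasing, reversing order: the 25th percentile of Q corresponds to the 75th percentile of B.
So P_{25}(Q) = a·P_{75}(B) + b = (-8)·88 + (-17.3) = -721.3.

25th percentile of Q = -721.3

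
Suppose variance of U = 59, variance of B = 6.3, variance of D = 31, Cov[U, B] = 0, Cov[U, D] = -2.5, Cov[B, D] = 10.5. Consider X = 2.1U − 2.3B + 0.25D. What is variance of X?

variance of X = a²·variance of U + b²·variance of B + c²·variance of D + 2ab·Cov[U, B] + 2ac·Cov[U, D] + 2bc·Cov[B, D], with a = 2.1, b = -2.3, c = 0.25.
= 260.19 + 33.327 + 1.9375 + 0 + (-2.625) + (-12.075)
= 280.7545.

variance of X = 280.7545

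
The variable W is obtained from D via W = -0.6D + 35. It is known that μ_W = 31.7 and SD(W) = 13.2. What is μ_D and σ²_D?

μ_D = 5.5, σ²_D = 484

From W = -0.6D + 35: μ_W = a·μ_D + b, so μ_D = (μ_W − b)/a = (31.7 − 35)/(-0.6) = 5.5.
σ²_W = 13.2² = 174.24.
σ²_W = a²·σ²_D, so σ²_D = 174.24/(-0.6)² = 484.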